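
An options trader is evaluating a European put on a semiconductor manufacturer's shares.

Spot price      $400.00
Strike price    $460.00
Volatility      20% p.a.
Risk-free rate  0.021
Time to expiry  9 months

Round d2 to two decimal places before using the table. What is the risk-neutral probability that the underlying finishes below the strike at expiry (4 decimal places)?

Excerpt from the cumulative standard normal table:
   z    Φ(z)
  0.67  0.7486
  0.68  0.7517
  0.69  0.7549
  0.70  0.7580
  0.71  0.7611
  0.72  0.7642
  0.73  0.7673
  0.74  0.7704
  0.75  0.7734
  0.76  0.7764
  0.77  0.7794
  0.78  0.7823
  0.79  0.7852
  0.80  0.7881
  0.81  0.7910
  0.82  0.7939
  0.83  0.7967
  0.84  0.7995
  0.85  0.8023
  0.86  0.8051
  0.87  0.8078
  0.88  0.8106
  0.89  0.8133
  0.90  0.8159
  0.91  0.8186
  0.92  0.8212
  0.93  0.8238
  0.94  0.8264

0.7881

T = 0.75;  σ√T = 0.1732
d₁ = [ln(400/460) + (0.021 + 0.2²/2)·0.75] / 0.1732 = [-0.1398 + 0.0308] / 0.1732 = -0.6294 which rounds to -0.63
d₂ = d₁ − σ√T = -0.6294 − 0.1732 = -0.8026 which rounds to -0.80
Pr(exercise) under Q = N(−d₂) = N(0.80) = 0.7881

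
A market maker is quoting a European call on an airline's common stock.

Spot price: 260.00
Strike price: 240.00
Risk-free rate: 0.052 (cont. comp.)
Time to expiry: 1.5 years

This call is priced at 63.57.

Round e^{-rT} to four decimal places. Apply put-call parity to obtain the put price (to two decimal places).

25.57

exp(−rT) = exp(−0.052·1.5) = 0.9250
Put-call parity: C − P = S − K·e^(−rT) = 260 − 240·0.9250 = 260 − 222.0000 = 38.0000
P = C − (C − P) = 63.57 − (38.0000) = 25.5700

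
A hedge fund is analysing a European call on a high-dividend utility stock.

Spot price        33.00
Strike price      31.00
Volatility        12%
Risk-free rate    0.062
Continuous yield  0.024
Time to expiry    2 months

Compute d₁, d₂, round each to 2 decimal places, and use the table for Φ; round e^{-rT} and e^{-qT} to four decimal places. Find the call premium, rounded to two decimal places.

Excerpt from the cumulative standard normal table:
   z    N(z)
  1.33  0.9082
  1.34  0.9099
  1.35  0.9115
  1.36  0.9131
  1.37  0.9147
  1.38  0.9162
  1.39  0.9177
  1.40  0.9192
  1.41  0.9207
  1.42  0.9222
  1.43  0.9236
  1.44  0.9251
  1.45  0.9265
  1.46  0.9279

σ√T = 0.12·√0.1667 = 0.0490
ln(S/K) + (r − q + σ²/2)T = ln(33/31) + (0.062 − 0.024 + 0.12²/2)·0.1667 = 0.0625 + 0.0075 = 0.0701
d₁ = 0.0701 / 0.0490 = 1.4300 ⇒ 1.43
d₂ = d₁ − σ√T = 1.4300 − 0.0490 = 1.3810 ⇒ 1.38
exp(−qT) = exp(−0.024·0.1667) = 0.9960;  exp(−rT) = exp(−0.062·0.1667) = 0.9897
N(d₁) = N(1.43) = 0.9236;  N(d₂) = N(1.38) = 0.9162
C = 33·0.9960·0.9236 − 31·0.9897·0.9162 = 30.3569 − 28.1097 = 2.2472

2.25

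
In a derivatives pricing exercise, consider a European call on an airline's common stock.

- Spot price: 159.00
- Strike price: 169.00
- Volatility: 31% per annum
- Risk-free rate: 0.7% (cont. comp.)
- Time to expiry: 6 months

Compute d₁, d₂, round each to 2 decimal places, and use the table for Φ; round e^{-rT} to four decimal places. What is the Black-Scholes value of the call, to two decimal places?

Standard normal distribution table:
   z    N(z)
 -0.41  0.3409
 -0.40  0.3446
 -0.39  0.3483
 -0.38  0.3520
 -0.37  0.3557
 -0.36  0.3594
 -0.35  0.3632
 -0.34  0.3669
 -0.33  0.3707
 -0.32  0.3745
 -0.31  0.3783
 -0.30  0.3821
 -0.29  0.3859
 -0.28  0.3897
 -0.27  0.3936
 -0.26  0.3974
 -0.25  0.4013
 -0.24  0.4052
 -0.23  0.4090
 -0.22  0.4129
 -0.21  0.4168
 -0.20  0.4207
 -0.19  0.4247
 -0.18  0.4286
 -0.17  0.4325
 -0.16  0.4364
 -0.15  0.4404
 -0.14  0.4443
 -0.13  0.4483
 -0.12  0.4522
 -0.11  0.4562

10.12

σ√T = 0.31 × 0.7071 = 0.2192
d₁ = [ln(159/169) + (0.007 + ½·0.31²)·0.5] / (σ√T) = (-0.0610 + 0.0275) / 0.2192 = -0.1527 which rounds to -0.15
d₂ = -0.1527 − 0.2192 = -0.3719 which rounds to -0.37
e^(−rT) = e^(−0.007·0.5) = 0.9965
N(d₁) = N(-0.15) = 0.4404;  N(d₂) = N(-0.37) = 0.3557
C = 159·0.4404 − 169·0.9965·0.3557 = 70.0236 − 59.9029 = 10.1207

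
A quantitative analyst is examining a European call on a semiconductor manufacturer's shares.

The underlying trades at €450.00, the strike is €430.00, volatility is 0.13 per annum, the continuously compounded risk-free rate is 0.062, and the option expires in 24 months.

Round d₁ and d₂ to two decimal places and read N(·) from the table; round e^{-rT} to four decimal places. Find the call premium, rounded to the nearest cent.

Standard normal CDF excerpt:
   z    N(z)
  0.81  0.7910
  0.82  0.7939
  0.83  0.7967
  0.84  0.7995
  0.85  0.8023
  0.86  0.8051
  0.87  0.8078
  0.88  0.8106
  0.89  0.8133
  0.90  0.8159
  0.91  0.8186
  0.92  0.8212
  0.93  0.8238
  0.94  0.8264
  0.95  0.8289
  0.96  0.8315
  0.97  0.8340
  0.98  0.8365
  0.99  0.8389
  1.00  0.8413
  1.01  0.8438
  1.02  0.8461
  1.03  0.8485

σ√T = 0.13·√2 = 0.1838
d₁ = [ln(450/430) + (0.062 + ½·0.13²)·2] / (σ√T) = (0.0455 + 0.1409) / 0.1838 = 1.0137 ≈ 1.01
d₂ = 1.0137 − 0.1838 = 0.8298 ≈ 0.83
exp(−rT) = exp(−0.062·2) = 0.8834
N(d₁) = N(1.01) = 0.8438;  N(d₂) = N(0.83) = 0.7967
C = 450·0.8438 − 430·0.8834·0.7967 = 379.7100 − 302.6361 = 77.0739

€77.07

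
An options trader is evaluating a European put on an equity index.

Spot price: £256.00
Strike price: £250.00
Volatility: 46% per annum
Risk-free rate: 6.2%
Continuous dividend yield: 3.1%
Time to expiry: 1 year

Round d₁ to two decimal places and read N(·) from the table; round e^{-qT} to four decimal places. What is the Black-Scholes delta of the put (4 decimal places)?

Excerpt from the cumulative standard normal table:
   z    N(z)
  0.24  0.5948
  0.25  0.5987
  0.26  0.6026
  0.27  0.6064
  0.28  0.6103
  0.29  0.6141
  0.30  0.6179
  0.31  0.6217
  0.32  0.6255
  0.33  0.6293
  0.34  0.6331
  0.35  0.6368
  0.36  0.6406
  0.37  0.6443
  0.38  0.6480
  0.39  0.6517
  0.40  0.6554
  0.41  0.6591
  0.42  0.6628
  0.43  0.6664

-0.3521

σ√T = 0.46·√1 = 0.4600
ln(S/K) + (r − q + σ²/2)T = ln(256/250) + (0.062 − 0.031 + 0.46²/2)·1 = 0.0237 + 0.1368 = 0.1605
d₁ = 0.1605 / 0.4600 = 0.3489 which rounds to 0.35
N(d₁) = N(0.35) = 0.6368
Δ_put = e^(−qT)·(N(d₁) − 1) = 0.9695·(0.6368 − 1) = -0.3521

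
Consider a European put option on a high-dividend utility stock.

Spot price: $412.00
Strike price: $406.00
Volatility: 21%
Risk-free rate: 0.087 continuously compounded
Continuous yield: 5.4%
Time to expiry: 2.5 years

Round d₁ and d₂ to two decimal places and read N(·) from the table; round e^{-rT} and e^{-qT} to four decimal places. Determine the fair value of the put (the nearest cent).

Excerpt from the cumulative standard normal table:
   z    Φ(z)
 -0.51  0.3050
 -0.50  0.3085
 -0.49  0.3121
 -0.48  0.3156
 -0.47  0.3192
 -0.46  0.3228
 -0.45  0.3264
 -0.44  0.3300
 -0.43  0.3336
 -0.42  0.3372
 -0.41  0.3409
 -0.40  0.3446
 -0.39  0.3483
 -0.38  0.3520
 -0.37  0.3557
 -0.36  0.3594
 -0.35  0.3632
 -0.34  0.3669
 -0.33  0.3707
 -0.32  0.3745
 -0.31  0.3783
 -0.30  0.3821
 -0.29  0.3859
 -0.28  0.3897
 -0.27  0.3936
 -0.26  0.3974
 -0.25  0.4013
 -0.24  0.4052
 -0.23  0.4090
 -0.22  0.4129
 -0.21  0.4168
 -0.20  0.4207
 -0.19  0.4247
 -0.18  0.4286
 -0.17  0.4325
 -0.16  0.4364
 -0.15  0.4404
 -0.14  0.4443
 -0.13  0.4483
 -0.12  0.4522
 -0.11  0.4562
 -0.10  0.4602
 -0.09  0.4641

σ√T = 0.21 × 1.5811 = 0.3320
d₁ = [ln(412/406) + (0.087 − 0.054 + 0.21²/2)·2.5] / 0.3320 = [0.0147 + 0.1376] / 0.3320 = 0.4587 ⇒ 0.46
d₂ = d₁ − σ√T = 0.4587 − 0.3320 = 0.1266 ⇒ 0.13
e^(−qT) = e^(−0.054·2.5) = 0.8737;  e^(−rT) = e^(−0.087·2.5) = 0.8045
P = 406·0.8045·N(-0.13) − 412·0.8737·N(-0.46) = 406·0.8045·0.4483 − 412·0.8737·0.3228 = 146.4269 − 116.1965 = 30.2304

$30.23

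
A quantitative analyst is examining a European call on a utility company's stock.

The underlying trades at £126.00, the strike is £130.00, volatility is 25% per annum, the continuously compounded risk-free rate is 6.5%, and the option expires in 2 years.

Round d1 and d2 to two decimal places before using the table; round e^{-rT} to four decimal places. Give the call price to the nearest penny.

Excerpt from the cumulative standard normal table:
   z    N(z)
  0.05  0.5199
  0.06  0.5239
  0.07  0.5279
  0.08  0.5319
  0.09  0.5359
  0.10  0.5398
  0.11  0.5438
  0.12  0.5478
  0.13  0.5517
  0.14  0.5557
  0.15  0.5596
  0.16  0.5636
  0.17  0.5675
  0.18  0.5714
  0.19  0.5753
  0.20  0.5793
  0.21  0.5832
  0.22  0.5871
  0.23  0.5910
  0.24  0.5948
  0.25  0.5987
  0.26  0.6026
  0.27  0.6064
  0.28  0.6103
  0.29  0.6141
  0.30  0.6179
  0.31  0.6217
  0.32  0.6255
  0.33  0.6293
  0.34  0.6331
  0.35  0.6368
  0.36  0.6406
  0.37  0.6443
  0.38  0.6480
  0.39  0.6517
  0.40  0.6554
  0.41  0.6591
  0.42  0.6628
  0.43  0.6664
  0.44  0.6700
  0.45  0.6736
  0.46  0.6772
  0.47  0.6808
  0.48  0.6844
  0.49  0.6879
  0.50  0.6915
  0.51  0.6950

T = 2;  σ√T = 0.3536
d₁ = [ln(126/130) + (0.065 + 0.25²/2)·2] / 0.3536 = [-0.0313 + 0.1925] / 0.3536 = 0.4561 ≈ 0.46
d₂ = d₁ − σ√T = 0.4561 − 0.3536 = 0.1025 ≈ 0.10
e^(−rT) = e^(−0.065·2) = 0.8781
C = 126·N(0.46) − 130·0.8781·N(0.10) = 126·0.6772 − 130·0.8781·0.5398 = 85.3272 − 61.6198 = 23.7074

£23.71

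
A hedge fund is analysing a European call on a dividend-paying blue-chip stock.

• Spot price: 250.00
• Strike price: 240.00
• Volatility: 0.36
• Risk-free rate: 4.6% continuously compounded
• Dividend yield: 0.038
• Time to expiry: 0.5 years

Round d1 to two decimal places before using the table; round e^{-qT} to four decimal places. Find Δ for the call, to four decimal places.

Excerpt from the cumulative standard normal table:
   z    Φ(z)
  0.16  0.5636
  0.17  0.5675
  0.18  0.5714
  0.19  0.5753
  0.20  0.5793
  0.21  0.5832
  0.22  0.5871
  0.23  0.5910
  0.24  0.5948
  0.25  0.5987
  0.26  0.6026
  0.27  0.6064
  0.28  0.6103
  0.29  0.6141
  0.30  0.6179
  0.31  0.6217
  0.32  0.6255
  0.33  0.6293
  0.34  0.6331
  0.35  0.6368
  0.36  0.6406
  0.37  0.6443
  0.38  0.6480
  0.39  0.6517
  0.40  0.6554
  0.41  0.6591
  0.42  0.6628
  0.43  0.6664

0.6063

σ√T = 0.36·√0.5 = 0.2546
d₁ = [ln(250/240) + (0.046 − 0.038 + 0.36²/2)·0.5] / 0.2546 = [0.0408 + 0.0364] / 0.2546 = 0.3034 which rounds to 0.30
N(d₁) = N(0.30) = 0.6179
Δ_call = exp(−qT)·N(d₁) = 0.9812·0.6179 = 0.6063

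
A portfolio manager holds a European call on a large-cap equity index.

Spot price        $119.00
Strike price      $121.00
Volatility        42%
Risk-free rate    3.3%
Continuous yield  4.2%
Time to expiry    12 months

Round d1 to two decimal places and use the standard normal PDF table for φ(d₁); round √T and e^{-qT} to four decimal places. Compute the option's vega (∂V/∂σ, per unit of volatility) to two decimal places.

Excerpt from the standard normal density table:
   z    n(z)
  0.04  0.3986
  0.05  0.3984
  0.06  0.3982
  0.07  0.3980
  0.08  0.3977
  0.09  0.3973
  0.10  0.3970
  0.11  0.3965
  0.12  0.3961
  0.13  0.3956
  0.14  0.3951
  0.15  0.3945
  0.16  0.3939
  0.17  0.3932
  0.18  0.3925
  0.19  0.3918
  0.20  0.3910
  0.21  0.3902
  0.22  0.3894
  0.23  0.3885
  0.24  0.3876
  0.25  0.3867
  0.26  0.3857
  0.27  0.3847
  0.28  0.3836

45.02

σ√T = 0.42·√1 = 0.4200
d₁ = [ln(119/121) + (0.033 − 0.042 + 0.42²/2)·1] / 0.4200 = [-0.0167 + 0.0792] / 0.4200 = 0.1489 ⇒ 0.15
√T = √1 = 1.0000
φ(d₁) = φ(0.15) = 0.3945
e^(−qT) = e^(−0.042·1) = 0.9589
vega = S·e^(−qT)·φ(d₁)·√T = 119·0.9589·0.3945·1.0000 = 45.0160
(Call and put vega coincide under Black-Scholes.)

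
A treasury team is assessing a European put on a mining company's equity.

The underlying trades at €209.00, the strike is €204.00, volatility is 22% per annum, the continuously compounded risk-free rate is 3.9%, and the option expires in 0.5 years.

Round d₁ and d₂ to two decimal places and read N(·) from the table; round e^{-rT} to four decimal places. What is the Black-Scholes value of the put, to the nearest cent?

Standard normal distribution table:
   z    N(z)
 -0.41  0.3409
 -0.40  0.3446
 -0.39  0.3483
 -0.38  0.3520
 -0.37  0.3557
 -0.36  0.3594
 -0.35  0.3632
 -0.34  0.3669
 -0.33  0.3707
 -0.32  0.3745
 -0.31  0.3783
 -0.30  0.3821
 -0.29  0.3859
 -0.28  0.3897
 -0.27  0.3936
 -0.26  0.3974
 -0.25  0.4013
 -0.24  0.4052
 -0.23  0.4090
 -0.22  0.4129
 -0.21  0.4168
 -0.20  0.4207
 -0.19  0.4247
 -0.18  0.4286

€9.05

σ√T = 0.22·√0.5 = 0.1556
d₁ = [ln(209/204) + (0.039 + 0.22²/2)·0.5] / 0.1556 = [0.0242 + 0.0316] / 0.1556 = 0.3588 ⇒ 0.36
d₂ = d₁ − σ√T = 0.3588 − 0.1556 = 0.2032 ⇒ 0.20
exp(−rT) = exp(−0.039·0.5) = 0.9807
N(−d₂) = N(-0.20) = 0.4207;  N(−d₁) = N(-0.36) = 0.3594
P = 204·0.9807·0.4207 − 209·0.3594 = 84.1664 − 75.1146 = 9.0518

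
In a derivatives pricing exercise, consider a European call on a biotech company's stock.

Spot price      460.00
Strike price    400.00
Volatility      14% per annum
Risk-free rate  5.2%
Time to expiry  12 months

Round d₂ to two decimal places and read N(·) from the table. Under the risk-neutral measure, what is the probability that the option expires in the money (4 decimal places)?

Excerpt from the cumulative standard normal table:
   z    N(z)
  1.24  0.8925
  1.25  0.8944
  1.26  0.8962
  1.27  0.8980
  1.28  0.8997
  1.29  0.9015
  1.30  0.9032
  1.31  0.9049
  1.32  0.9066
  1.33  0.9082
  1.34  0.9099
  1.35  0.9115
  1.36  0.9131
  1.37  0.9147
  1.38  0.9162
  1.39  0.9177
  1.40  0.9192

0.9032

σ√T = 0.14·√1 = 0.1400
d₁ = [ln(460/400) + (0.052 + ½·0.14²)·1] / (σ√T) = (0.1398 + 0.0618) / 0.1400 = 1.4397 → 1.44
d₂ = 1.4397 − 0.1400 = 1.2997 → 1.30
Pr(exercise) under Q = N(d₂) = 0.9032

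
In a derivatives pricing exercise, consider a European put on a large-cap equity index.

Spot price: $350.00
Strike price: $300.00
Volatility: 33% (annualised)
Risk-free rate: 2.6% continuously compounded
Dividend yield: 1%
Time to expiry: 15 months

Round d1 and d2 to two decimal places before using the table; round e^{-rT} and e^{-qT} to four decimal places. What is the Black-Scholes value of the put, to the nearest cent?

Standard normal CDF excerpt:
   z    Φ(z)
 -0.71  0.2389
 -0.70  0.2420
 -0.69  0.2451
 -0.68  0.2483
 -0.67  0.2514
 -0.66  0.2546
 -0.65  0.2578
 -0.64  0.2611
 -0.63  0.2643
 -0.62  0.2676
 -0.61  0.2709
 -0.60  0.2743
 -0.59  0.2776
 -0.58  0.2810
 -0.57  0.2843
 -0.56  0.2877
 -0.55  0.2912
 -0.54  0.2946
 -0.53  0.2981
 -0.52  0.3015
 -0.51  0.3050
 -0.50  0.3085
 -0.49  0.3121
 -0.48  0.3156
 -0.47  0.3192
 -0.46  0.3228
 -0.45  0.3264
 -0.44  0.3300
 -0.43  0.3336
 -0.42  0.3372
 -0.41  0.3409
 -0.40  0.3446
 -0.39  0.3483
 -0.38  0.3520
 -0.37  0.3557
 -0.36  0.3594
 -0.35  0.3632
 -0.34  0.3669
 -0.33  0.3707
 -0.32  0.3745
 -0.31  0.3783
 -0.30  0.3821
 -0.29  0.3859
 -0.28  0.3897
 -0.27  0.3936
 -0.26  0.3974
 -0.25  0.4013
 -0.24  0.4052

$24.06

T = 1.25;  σ√T = 0.3690
d₁ = [ln(350/300) + (0.026 − 0.01 + ½·0.33²)·1.25] / (σ√T) = (0.1542 + 0.0881) / 0.3690 = 0.6565 which rounds to 0.66
d₂ = 0.6565 − 0.3690 = 0.2875 which rounds to 0.29
exp(−qT) = exp(−0.01·1.25) = 0.9876;  exp(−rT) = exp(−0.026·1.25) = 0.9680
P = 300·0.9680·N(-0.29) − 350·0.9876·N(-0.66) = 300·0.9680·0.3859 − 350·0.9876·0.2546 = 112.0654 − 88.0050 = 24.0603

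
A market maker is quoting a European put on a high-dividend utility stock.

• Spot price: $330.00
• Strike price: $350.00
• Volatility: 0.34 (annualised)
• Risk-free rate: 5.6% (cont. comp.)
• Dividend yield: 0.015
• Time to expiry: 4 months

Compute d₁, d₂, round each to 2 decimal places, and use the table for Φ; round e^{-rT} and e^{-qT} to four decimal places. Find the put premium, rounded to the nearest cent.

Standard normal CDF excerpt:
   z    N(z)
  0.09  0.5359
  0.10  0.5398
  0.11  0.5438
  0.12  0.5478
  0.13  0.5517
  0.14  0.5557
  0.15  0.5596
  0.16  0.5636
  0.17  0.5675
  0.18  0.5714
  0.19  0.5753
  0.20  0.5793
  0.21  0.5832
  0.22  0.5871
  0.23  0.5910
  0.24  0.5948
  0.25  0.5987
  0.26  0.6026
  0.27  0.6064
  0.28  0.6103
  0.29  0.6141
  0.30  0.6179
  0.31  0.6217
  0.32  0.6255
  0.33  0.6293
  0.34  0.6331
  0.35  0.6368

T = 0.3333;  σ√T = 0.1963
d₁ = [ln(330/350) + (0.056 − 0.015 + ½·0.34²)·0.3333] / (σ√T) = (-0.0588 + 0.0329) / 0.1963 = -0.1320 ≈ -0.13
d₂ = -0.1320 − 0.1963 = -0.3283 ≈ -0.33
exp(−qT) = exp(−0.015·0.3333) = 0.9950;  exp(−rT) = exp(−0.056·0.3333) = 0.9815
P = 350·0.9815·N(0.33) − 330·0.9950·N(0.13) = 350·0.9815·0.6293 − 330·0.9950·0.5517 = 216.1803 − 181.1507 = 35.0296

$35.03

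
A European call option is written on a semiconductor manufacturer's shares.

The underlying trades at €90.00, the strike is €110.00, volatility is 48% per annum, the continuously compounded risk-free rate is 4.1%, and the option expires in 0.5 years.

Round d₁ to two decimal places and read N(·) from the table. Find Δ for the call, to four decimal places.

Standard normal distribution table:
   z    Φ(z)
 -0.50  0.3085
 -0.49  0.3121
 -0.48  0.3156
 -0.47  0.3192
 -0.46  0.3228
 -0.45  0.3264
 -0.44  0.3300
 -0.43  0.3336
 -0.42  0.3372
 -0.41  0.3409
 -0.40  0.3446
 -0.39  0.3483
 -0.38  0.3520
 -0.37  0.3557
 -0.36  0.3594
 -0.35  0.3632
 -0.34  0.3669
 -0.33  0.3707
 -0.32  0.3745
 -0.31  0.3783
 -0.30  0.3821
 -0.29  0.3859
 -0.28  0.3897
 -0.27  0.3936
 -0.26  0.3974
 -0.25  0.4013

0.3594

σ√T = 0.48 × 0.7071 = 0.3394
ln(S/K) + (r + σ²/2)T = ln(90/110) + (0.041 + 0.48²/2)·0.5 = -0.2007 + 0.0781 = -0.1226
d₁ = -0.1226 / 0.3394 = -0.3611 which rounds to -0.36
N(d₁) = N(-0.36) = 0.3594
Δ_call = N(d₁) = 0.3594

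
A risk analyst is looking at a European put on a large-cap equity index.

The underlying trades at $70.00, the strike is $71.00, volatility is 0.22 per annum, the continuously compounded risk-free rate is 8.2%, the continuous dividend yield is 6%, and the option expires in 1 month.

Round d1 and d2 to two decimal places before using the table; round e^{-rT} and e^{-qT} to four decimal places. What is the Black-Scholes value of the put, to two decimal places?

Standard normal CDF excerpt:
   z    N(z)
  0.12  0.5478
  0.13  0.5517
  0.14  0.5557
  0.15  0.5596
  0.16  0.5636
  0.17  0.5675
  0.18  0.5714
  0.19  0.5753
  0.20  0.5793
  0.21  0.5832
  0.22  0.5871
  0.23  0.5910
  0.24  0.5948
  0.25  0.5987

σ√T = 0.22·√0.08333 = 0.0635
d₁ = [ln(70/71) + (0.082 − 0.06 + 0.22²/2)·0.08333] / 0.0635 = [-0.0142 + 0.0039] / 0.0635 = -0.1627 → -0.16
d₂ = d₁ − σ√T = -0.1627 − 0.0635 = -0.2262 → -0.23
exp(−qT) = exp(−0.06·0.08333) = 0.9950;  exp(−rT) = exp(−0.082·0.08333) = 0.9932
N(−d₂) = N(0.23) = 0.5910;  N(−d₁) = N(0.16) = 0.5636
P = 71·0.9932·0.5910 − 70·0.9950·0.5636 = 41.6757 − 39.2547 = 2.4209

$2.42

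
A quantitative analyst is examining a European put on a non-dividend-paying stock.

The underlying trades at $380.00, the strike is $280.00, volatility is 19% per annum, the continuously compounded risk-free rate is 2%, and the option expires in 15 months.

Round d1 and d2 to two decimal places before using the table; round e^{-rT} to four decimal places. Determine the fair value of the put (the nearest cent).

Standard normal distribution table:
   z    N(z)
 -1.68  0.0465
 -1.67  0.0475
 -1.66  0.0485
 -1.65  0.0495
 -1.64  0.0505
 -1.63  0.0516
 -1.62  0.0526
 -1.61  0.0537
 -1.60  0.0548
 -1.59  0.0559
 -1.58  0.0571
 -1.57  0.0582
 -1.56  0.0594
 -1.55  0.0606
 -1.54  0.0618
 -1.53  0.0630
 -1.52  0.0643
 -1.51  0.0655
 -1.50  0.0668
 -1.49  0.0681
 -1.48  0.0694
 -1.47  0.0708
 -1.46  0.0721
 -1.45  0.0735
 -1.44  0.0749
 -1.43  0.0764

$1.64

σ√T = 0.19·√1.25 = 0.2124
d₁ = [ln(380/280) + (0.02 + 0.19²/2)·1.25] / 0.2124 = [0.3054 + 0.0476] / 0.2124 = 1.6615 → 1.66
d₂ = d₁ − σ√T = 1.6615 − 0.2124 = 1.4491 → 1.45
exp(−rT) = exp(−0.02·1.25) = 0.9753
N(−d₂) = N(-1.45) = 0.0735;  N(−d₁) = N(-1.66) = 0.0485
P = 280·0.9753·0.0735 − 380·0.0485 = 20.0717 − 18.4300 = 1.6417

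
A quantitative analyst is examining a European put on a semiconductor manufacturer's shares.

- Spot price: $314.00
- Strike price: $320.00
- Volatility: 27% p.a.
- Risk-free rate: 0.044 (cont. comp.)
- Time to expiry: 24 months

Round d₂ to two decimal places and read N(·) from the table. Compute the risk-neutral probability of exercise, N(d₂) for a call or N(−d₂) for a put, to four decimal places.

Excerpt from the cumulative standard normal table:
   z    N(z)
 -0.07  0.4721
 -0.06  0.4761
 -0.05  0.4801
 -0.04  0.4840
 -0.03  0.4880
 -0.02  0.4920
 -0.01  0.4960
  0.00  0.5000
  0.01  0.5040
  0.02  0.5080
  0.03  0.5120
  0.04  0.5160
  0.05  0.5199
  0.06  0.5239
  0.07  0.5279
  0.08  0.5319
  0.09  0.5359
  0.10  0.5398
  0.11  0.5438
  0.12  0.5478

σ√T = 0.27 × 1.4142 = 0.3818
d₁ = [ln(314/320) + (0.044 + 0.27²/2)·2] / 0.3818 = [-0.0189 + 0.1609] / 0.3818 = 0.3718 → 0.37
d₂ = d₁ − σ√T = 0.3718 − 0.3818 = -0.0100 → -0.01
Pr(exercise) under Q = N(−d₂) = N(0.01) = 0.5040

0.5040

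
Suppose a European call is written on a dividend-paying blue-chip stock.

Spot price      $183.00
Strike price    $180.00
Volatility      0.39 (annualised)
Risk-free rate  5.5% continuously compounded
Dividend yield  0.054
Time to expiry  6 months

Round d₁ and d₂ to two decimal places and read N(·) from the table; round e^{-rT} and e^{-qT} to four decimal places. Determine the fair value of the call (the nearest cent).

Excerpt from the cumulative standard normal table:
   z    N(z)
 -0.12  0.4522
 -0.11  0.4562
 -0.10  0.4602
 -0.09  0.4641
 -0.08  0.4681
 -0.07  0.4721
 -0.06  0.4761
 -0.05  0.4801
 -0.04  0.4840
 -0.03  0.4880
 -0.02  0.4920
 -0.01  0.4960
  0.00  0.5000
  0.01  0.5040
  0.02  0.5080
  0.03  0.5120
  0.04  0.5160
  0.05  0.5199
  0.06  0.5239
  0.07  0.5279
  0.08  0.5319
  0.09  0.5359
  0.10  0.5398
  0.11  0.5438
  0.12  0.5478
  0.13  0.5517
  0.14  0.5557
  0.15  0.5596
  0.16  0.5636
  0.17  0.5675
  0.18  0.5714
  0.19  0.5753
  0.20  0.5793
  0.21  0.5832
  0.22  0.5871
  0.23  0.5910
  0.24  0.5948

$21.22

σ√T = 0.39·√0.5 = 0.2758
d₁ = [ln(183/180) + (0.055 − 0.054 + 0.39²/2)·0.5] / 0.2758 = [0.0165 + 0.0385] / 0.2758 = 0.1996 ≈ 0.20
d₂ = d₁ − σ√T = 0.1996 − 0.2758 = -0.0761 ≈ -0.08
e^(−qT) = e^(−0.054·0.5) = 0.9734;  e^(−rT) = e^(−0.055·0.5) = 0.9729
C = 183·0.9734·N(0.20) − 180·0.9729·N(-0.08) = 183·0.9734·0.5793 − 180·0.9729·0.4681 = 103.1920 − 81.9746 = 21.2174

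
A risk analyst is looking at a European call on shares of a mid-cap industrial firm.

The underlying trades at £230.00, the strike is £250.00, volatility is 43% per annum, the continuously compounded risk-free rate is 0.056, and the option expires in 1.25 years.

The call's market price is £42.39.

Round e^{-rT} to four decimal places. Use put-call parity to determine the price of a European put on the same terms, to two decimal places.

exp(−rT) = exp(−0.056·1.25) = 0.9324
Put-call parity: C − P = S − K·e^(−rT) = 230 − 250·0.9324 = 230 − 233.1000 = -3.1000
P = C − (C − P) = 42.39 − (-3.1000) = 45.4900

£45.49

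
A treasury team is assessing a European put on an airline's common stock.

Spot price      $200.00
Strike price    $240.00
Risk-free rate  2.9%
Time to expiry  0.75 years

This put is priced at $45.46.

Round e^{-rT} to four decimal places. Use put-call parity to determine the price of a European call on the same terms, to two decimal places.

e^(−rT) = e^(−0.029·0.75) = 0.9785
Put-call parity: C − P = S − K·e^(−rT) = 200 − 240·0.9785 = 200 − 234.8400 = -34.8400
C = P + (C − P) = 45.46 + (-34.8400) = 10.6200

$10.62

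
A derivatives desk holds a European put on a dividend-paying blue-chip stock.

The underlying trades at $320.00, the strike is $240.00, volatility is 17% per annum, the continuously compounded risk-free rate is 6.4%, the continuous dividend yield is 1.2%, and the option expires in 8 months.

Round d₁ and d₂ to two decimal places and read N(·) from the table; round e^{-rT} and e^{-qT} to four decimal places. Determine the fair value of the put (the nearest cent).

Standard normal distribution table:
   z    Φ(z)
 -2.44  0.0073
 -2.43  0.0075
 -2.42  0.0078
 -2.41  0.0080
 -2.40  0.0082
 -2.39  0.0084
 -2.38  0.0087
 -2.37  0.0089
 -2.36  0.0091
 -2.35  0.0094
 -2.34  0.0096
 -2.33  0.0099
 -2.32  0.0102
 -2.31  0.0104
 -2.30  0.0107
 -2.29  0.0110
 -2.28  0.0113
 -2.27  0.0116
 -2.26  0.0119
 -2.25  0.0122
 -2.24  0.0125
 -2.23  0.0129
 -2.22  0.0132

$0.14

T = 0.6667;  σ√T = 0.1388
d₁ = [ln(320/240) + (0.064 − 0.012 + 0.17²/2)·0.6667] / 0.1388 = [0.2877 + 0.0443] / 0.1388 = 2.3917 ≈ 2.39
d₂ = d₁ − σ√T = 2.3917 − 0.1388 = 2.2529 ≈ 2.25
e^(−qT) = e^(−0.012·0.6667) = 0.9920;  e^(−rT) = e^(−0.064·0.6667) = 0.9582
N(−d₂) = N(-2.25) = 0.0122;  N(−d₁) = N(-2.39) = 0.0084
P = 240·0.9582·0.0122 − 320·0.9920·0.0084 = 2.8056 − 2.6665 = 0.1391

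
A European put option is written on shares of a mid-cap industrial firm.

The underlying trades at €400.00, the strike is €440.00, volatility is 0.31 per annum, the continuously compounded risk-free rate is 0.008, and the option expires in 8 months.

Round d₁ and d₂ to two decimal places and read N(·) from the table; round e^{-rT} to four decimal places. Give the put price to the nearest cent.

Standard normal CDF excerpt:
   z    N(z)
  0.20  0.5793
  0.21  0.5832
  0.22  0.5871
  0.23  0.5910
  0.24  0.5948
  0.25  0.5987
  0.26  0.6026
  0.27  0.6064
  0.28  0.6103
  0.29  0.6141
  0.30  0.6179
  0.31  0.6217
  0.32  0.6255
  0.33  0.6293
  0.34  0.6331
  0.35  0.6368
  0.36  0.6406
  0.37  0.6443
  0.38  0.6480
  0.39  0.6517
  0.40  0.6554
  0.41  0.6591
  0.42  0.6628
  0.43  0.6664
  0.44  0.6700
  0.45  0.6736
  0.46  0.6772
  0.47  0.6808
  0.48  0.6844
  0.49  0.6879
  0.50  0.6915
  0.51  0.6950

σ√T = 0.31 × 0.8165 = 0.2531
d₁ = [ln(400/440) + (0.008 + 0.31²/2)·0.6667] / 0.2531 = [-0.0953 + 0.0374] / 0.2531 = -0.2289 ⇒ -0.23
d₂ = d₁ − σ√T = -0.2289 − 0.2531 = -0.4820 ⇒ -0.48
e^(−rT) = e^(−0.008·0.6667) = 0.9947
N(−d₂) = N(0.48) = 0.6844;  N(−d₁) = N(0.23) = 0.5910
P = 440·0.9947·0.6844 − 400·0.5910 = 299.5400 − 236.4000 = 63.1400

€63.14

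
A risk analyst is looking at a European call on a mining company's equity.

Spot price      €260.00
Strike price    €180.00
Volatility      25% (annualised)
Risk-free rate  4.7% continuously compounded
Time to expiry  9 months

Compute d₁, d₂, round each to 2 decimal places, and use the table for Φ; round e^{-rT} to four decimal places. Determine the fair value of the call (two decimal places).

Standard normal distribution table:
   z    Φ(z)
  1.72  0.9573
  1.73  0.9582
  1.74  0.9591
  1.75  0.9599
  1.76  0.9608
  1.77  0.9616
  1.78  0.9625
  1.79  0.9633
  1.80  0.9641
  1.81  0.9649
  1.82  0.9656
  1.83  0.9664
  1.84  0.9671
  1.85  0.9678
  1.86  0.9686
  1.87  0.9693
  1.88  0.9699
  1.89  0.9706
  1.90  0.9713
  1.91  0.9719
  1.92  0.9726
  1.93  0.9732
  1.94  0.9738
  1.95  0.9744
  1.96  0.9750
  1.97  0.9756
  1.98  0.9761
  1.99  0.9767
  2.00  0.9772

T = 0.75;  σ√T = 0.2165
ln(S/K) + (r + σ²/2)T = ln(260/180) + (0.047 + 0.25²/2)·0.75 = 0.3677 + 0.0587 = 0.4264
d₁ = 0.4264 / 0.2165 = 1.9695 ≈ 1.97
d₂ = d₁ − σ√T = 1.9695 − 0.2165 = 1.7530 ≈ 1.75
e^(−rT) = e^(−0.047·0.75) = 0.9654
C = 260·N(1.97) − 180·0.9654·N(1.75) = 260·0.9756 − 180·0.9654·0.9599 = 253.6560 − 166.8037 = 86.8523

€86.85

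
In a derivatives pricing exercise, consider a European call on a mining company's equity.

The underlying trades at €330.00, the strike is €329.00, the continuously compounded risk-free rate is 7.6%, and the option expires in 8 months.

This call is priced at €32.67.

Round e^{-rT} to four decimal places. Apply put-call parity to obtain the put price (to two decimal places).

€15.42

exp(−rT) = exp(−0.076·0.6667) = 0.9506
Put-call parity: C − P = S − K·e^(−rT) = 330 − 329·0.9506 = 330 − 312.7474 = 17.2526
P = C − (C − P) = 32.67 − (17.2526) = 15.4174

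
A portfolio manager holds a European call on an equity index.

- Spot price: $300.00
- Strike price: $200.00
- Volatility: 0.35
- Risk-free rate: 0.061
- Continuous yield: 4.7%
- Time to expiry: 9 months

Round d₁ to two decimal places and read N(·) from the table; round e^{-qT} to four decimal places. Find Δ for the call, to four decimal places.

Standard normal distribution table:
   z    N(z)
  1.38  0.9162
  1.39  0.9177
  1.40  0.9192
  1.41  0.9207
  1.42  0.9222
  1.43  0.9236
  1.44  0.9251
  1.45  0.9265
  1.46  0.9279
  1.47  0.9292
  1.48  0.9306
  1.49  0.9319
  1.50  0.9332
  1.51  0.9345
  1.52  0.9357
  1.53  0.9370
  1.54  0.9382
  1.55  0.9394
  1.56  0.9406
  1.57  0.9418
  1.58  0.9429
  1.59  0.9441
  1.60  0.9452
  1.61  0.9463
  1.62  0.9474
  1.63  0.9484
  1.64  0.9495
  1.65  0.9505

T = 0.75;  σ√T = 0.3031
d₁ = [ln(300/200) + (0.061 − 0.047 + 0.35²/2)·0.75] / 0.3031 = [0.4055 + 0.0564] / 0.3031 = 1.5239 which rounds to 1.52
N(d₁) = N(1.52) = 0.9357
Δ_call = exp(−qT)·N(d₁) = 0.9654·0.9357 = 0.9033

0.9033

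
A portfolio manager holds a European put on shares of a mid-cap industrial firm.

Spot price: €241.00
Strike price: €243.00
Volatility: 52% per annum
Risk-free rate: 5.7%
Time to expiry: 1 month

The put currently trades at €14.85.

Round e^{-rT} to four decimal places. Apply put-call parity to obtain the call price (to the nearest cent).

€13.99

exp(−rT) = exp(−0.057·0.08333) = 0.9953
Put-call parity: C − P = S − K·e^(−rT) = 241 − 243·0.9953 = 241 − 241.8579 = -0.8579
C = P + (C − P) = 14.85 + (-0.8579) = 13.9921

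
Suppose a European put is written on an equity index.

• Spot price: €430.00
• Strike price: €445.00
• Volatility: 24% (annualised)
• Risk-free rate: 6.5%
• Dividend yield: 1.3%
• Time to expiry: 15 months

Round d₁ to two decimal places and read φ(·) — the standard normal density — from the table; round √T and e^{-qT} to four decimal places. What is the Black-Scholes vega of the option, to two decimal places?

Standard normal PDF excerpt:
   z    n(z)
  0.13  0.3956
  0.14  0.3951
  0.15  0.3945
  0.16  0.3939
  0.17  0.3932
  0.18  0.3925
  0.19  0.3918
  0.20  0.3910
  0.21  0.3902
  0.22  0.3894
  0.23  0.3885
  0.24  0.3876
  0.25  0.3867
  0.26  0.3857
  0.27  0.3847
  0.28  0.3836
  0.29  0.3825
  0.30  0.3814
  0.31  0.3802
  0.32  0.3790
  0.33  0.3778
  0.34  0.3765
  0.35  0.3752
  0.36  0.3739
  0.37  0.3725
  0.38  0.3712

182.91

T = 1.25;  σ√T = 0.2683
d₁ = [ln(430/445) + (0.065 − 0.013 + 0.24²/2)·1.25] / 0.2683 = [-0.0343 + 0.1010] / 0.2683 = 0.2486 ≈ 0.25
√T = √1.25 = 1.1180
φ(d₁) = φ(0.25) = 0.3867
exp(−qT) = exp(−0.013·1.25) = 0.9839
vega = S·exp(−qT)·φ(d₁)·√T = 430·0.9839·0.3867·1.1180 = 182.9091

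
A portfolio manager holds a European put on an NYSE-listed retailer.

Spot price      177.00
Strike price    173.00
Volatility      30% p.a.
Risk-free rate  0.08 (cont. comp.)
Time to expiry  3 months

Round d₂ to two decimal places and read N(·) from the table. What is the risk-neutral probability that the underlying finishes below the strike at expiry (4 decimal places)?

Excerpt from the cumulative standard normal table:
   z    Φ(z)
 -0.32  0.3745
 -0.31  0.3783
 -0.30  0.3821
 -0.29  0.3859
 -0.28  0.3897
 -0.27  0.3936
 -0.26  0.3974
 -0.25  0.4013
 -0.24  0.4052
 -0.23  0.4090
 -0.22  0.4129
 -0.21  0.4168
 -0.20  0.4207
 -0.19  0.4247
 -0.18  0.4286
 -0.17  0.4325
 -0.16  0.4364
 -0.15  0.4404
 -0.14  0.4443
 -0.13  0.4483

0.4168

T = 0.25;  σ√T = 0.1500
ln(S/K) + (r + σ²/2)T = ln(177/173) + (0.08 + 0.3²/2)·0.25 = 0.0229 + 0.0312 = 0.0541
d₁ = 0.0541 / 0.1500 = 0.3607 which rounds to 0.36
d₂ = d₁ − σ√T = 0.3607 − 0.1500 = 0.2107 which rounds to 0.21
Risk-neutral Pr[S_T < K] = N(−d₂) = N(-0.21) = 0.4168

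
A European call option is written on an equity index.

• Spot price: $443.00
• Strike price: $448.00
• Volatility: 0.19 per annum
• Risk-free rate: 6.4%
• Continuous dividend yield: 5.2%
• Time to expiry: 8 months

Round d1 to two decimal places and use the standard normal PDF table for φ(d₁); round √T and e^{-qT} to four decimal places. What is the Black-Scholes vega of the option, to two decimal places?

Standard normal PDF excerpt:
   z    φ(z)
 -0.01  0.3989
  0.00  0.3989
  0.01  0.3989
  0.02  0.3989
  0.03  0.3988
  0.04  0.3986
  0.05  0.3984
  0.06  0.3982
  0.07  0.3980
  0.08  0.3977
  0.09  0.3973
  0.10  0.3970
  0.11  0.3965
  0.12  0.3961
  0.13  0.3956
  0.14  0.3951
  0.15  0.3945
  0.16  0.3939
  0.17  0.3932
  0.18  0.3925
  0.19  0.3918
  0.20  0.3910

T = 0.6667;  σ√T = 0.1551
d₁ = [ln(443/448) + (0.064 − 0.052 + ½·0.19²)·0.6667] / (σ√T) = (-0.0112 + 0.0200) / 0.1551 = 0.0568 ≈ 0.06
√T = √0.6667 = 0.8165
φ(d₁) = φ(0.06) = 0.3982
exp(−qT) = exp(−0.052·0.6667) = 0.9659
vega = S·exp(−qT)·φ(d₁)·√T = 443·0.9659·0.3982·0.8165 = 139.1212

139.12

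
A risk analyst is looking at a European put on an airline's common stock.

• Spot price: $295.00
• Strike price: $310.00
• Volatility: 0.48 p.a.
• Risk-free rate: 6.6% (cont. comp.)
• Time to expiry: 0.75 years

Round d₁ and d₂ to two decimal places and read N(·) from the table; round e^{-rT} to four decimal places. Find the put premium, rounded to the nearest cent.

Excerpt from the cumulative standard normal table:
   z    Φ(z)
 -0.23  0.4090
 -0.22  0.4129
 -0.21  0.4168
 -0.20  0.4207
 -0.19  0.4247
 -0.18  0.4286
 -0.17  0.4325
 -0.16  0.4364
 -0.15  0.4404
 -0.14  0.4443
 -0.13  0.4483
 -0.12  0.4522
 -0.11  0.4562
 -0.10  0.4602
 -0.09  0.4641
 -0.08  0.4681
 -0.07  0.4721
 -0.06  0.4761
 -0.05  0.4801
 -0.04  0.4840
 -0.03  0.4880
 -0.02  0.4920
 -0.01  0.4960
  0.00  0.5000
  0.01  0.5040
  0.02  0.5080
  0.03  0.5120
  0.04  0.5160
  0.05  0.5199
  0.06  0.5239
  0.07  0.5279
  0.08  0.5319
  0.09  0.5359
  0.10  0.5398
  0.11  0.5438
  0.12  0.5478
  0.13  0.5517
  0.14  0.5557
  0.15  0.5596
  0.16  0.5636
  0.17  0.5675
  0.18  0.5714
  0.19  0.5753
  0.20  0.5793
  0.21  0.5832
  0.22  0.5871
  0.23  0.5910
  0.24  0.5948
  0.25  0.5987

σ√T = 0.48 × 0.8660 = 0.4157
ln(S/K) + (r + σ²/2)T = ln(295/310) + (0.066 + 0.48²/2)·0.75 = -0.0496 + 0.1359 = 0.0863
d₁ = 0.0863 / 0.4157 = 0.2076 which rounds to 0.21
d₂ = d₁ − σ√T = 0.2076 − 0.4157 = -0.2081 which rounds to -0.21
exp(−rT) = exp(−0.066·0.75) = 0.9517
N(−d₂) = N(0.21) = 0.5832;  N(−d₁) = N(-0.21) = 0.4168
P = 310·0.9517·0.5832 − 295·0.4168 = 172.0597 − 122.9560 = 49.1037

$49.10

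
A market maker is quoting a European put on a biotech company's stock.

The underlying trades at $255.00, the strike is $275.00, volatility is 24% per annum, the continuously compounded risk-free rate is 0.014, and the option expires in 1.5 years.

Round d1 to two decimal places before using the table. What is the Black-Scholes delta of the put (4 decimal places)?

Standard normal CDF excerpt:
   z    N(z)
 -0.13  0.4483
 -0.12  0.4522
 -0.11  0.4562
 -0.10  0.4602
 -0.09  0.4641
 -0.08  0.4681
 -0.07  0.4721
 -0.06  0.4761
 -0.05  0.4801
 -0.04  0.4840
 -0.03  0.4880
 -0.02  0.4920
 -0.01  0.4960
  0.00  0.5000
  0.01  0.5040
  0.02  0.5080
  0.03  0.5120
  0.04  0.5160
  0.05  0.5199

σ√T = 0.24·√1.5 = 0.2939
d₁ = [ln(255/275) + (0.014 + 0.24²/2)·1.5] / 0.2939 = [-0.0755 + 0.0642] / 0.2939 = -0.0385 ≈ -0.04
N(d₁) = N(-0.04) = 0.4840
Δ_put = N(d₁) − 1 = 0.4840 − 1 = -0.5160

-0.5160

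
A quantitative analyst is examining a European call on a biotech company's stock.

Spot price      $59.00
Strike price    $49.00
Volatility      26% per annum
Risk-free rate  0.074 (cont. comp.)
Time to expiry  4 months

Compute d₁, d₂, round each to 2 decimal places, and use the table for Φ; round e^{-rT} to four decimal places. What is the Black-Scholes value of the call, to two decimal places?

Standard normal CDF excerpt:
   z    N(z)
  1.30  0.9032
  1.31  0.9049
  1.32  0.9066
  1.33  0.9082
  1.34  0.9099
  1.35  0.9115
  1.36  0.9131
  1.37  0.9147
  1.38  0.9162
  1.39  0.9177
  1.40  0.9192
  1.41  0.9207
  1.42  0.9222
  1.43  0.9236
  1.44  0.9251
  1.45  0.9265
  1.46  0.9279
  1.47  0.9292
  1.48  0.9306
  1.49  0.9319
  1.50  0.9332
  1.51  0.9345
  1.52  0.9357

$11.49

T = 0.3333;  σ√T = 0.1501
d₁ = [ln(59/49) + (0.074 + 0.26²/2)·0.3333] / 0.1501 = [0.1857 + 0.0359] / 0.1501 = 1.4766 which rounds to 1.48
d₂ = d₁ − σ√T = 1.4766 − 0.1501 = 1.3265 which rounds to 1.33
exp(−rT) = exp(−0.074·0.3333) = 0.9756
C = 59·N(1.48) − 49·0.9756·N(1.33) = 59·0.9306 − 49·0.9756·0.9082 = 54.9054 − 43.4160 = 11.4894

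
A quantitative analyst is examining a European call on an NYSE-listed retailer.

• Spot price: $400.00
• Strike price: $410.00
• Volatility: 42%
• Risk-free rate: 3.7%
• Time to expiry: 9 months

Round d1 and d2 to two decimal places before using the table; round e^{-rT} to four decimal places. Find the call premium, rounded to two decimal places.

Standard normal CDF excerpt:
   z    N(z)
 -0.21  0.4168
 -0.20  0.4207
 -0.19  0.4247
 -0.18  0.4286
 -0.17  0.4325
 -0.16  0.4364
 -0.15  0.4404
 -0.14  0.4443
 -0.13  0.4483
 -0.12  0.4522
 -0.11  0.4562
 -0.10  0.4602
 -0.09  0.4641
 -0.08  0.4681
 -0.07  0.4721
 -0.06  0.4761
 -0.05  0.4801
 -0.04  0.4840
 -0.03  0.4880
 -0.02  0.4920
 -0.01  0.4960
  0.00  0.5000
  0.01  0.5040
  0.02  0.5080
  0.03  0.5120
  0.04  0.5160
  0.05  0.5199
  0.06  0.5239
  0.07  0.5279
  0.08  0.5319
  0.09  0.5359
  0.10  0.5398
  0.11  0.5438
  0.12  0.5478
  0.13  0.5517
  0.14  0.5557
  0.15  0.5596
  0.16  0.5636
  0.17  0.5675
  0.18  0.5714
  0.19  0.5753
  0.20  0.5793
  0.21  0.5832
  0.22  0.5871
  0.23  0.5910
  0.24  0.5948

$57.65

σ√T = 0.42 × 0.8660 = 0.3637
d₁ = [ln(400/410) + (0.037 + 0.42²/2)·0.75] / 0.3637 = [-0.0247 + 0.0939] / 0.3637 = 0.1903 ⇒ 0.19
d₂ = d₁ − σ√T = 0.1903 − 0.3637 = -0.1735 ⇒ -0.17
exp(−rT) = exp(−0.037·0.75) = 0.9726
N(d₁) = N(0.19) = 0.5753;  N(d₂) = N(-0.17) = 0.4325
C = 400·0.5753 − 410·0.9726·0.4325 = 230.1200 − 172.4663 = 57.6537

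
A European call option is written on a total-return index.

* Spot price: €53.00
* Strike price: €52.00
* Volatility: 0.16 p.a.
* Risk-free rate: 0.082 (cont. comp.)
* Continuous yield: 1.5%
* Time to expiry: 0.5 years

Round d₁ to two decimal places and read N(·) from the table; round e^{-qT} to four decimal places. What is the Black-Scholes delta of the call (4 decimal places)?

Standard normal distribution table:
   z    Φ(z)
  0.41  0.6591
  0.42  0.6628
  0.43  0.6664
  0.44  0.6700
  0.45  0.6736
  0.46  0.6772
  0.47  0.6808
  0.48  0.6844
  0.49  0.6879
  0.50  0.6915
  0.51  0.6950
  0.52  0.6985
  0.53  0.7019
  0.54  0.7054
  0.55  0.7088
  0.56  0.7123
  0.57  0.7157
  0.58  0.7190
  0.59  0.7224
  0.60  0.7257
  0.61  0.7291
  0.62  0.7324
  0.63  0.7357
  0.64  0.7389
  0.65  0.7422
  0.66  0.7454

0.6933

σ√T = 0.16·√0.5 = 0.1131
ln(S/K) + (r − q + σ²/2)T = ln(53/52) + (0.082 − 0.015 + 0.16²/2)·0.5 = 0.0190 + 0.0399 = 0.0589
d₁ = 0.0589 / 0.1131 = 0.5210 ⇒ 0.52
N(d₁) = N(0.52) = 0.6985
Δ_call = e^(−qT)·N(d₁) = 0.9925·0.6985 = 0.6933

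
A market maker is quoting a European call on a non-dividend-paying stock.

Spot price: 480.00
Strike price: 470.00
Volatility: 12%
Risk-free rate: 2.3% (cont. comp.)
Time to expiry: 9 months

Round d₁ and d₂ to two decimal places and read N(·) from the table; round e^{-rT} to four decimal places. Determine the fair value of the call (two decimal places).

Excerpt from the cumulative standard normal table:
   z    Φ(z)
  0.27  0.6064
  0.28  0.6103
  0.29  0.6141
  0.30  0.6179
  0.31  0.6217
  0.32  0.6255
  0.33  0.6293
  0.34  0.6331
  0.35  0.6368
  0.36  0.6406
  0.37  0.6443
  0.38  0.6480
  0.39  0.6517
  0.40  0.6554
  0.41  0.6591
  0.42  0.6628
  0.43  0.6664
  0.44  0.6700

29.19

σ√T = 0.12 × 0.8660 = 0.1039
ln(S/K) + (r + σ²/2)T = ln(480/470) + (0.023 + 0.12²/2)·0.75 = 0.0211 + 0.0226 = 0.0437
d₁ = 0.0437 / 0.1039 = 0.4205 ≈ 0.42
d₂ = d₁ − σ√T = 0.4205 − 0.1039 = 0.3166 ≈ 0.32
exp(−rT) = exp(−0.023·0.75) = 0.9829
C = 480·N(0.42) − 470·0.9829·N(0.32) = 480·0.6628 − 470·0.9829·0.6255 = 318.1440 − 288.9579 = 29.1861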